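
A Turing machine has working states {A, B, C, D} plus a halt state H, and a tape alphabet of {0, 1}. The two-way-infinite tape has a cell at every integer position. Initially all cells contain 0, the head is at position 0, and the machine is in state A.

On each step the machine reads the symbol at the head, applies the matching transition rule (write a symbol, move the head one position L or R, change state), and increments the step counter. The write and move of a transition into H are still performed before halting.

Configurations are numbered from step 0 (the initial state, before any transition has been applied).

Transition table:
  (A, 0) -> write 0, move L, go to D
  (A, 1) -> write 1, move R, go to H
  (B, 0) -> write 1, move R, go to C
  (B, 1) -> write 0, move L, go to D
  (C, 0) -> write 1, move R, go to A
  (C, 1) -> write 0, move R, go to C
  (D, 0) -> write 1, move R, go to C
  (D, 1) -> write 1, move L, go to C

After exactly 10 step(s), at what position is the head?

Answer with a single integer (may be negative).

Step 1: in state A at pos 0, read 0 -> (A,0)->write 0,move L,goto D. Now: state=D, head=-1, tape[-2..1]=0000 (head:  ^)
Step 2: in state D at pos -1, read 0 -> (D,0)->write 1,move R,goto C. Now: state=C, head=0, tape[-2..1]=0100 (head:   ^)
Step 3: in state C at pos 0, read 0 -> (C,0)->write 1,move R,goto A. Now: state=A, head=1, tape[-2..2]=01100 (head:    ^)
Step 4: in state A at pos 1, read 0 -> (A,0)->write 0,move L,goto D. Now: state=D, head=0, tape[-2..2]=01100 (head:   ^)
Step 5: in state D at pos 0, read 1 -> (D,1)->write 1,move L,goto C. Now: state=C, head=-1, tape[-2..2]=01100 (head:  ^)
Step 6: in state C at pos -1, read 1 -> (C,1)->write 0,move R,goto C. Now: state=C, head=0, tape[-2..2]=00100 (head:   ^)
Step 7: in state C at pos 0, read 1 -> (C,1)->write 0,move R,goto C. Now: state=C, head=1, tape[-2..2]=00000 (head:    ^)
Step 8: in state C at pos 1, read 0 -> (C,0)->write 1,move R,goto A. Now: state=A, head=2, tape[-2..3]=000100 (head:     ^)
Step 9: in state A at pos 2, read 0 -> (A,0)->write 0,move L,goto D. Now: state=D, head=1, tape[-2..3]=000100 (head:    ^)
Step 10: in state D at pos 1, read 1 -> (D,1)->write 1,move L,goto C. Now: state=C, head=0, tape[-2..3]=000100 (head:   ^)

Answer: 0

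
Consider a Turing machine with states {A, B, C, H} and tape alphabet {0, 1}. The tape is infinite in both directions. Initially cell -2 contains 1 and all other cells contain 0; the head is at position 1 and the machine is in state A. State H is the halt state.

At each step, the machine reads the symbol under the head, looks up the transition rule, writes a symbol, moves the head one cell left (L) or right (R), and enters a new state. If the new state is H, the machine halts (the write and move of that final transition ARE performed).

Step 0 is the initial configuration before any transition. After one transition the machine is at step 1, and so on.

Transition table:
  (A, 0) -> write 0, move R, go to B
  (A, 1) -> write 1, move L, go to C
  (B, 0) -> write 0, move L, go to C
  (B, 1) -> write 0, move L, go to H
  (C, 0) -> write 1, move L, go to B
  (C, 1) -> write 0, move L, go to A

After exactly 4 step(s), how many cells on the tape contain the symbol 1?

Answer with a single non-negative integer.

Answer: 2

Derivation:
Step 1: in state A at pos 1, read 0 -> (A,0)->write 0,move R,goto B. Now: state=B, head=2, tape[-3..3]=0100000 (head:      ^)
Step 2: in state B at pos 2, read 0 -> (B,0)->write 0,move L,goto C. Now: state=C, head=1, tape[-3..3]=0100000 (head:     ^)
Step 3: in state C at pos 1, read 0 -> (C,0)->write 1,move L,goto B. Now: state=B, head=0, tape[-3..3]=0100100 (head:    ^)
Step 4: in state B at pos 0, read 0 -> (B,0)->write 0,move L,goto C. Now: state=C, head=-1, tape[-3..3]=0100100 (head:   ^)
Cells containing 1 after step 4: {-2, 1} -> 2 cell(s)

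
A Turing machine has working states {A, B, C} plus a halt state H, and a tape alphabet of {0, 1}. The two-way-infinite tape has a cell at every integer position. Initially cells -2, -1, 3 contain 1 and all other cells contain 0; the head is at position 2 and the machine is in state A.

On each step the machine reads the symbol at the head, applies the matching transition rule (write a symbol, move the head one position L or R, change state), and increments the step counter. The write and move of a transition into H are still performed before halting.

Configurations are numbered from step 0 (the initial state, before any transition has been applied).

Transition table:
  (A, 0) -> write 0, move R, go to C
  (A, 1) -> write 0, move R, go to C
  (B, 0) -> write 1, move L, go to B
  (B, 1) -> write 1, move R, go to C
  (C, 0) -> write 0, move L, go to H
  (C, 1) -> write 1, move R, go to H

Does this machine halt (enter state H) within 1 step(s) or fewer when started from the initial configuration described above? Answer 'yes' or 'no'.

Step 1: in state A at pos 2, read 0 -> (A,0)->write 0,move R,goto C. Now: state=C, head=3, tape[-3..4]=01100010 (head:       ^)
After 1 step(s): state = C (not H) -> not halted within 1 -> no

Answer: no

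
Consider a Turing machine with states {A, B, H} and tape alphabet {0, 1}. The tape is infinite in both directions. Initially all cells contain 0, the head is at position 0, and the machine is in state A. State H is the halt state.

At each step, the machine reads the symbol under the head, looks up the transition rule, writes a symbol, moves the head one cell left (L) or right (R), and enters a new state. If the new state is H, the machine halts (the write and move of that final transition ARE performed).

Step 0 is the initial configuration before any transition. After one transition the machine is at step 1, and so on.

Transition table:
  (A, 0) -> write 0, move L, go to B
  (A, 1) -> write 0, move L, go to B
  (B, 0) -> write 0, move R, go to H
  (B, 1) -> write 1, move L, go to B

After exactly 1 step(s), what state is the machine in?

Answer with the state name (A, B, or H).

Answer: B

Derivation:
Step 1: in state A at pos 0, read 0 -> (A,0)->write 0,move L,goto B. Now: state=B, head=-1, tape[-2..1]=0000 (head:  ^)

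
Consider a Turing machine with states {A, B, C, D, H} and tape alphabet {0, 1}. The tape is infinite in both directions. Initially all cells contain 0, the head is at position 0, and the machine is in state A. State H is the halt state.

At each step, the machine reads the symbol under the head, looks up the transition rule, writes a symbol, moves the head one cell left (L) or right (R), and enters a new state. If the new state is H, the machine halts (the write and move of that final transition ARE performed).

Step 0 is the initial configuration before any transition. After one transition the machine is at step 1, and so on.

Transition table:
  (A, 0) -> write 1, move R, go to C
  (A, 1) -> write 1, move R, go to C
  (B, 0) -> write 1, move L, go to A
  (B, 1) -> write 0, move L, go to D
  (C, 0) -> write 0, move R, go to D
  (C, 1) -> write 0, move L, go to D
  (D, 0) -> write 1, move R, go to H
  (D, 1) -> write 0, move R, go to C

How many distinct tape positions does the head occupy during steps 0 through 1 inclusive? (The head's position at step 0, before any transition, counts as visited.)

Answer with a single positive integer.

Step 1: in state A at pos 0, read 0 -> (A,0)->write 1,move R,goto C. Now: state=C, head=1, tape[-1..2]=0100 (head:   ^)
Head positions at steps 0..1: starting at 0, distinct positions visited = {0, 1} -> 2 position(s)

Answer: 2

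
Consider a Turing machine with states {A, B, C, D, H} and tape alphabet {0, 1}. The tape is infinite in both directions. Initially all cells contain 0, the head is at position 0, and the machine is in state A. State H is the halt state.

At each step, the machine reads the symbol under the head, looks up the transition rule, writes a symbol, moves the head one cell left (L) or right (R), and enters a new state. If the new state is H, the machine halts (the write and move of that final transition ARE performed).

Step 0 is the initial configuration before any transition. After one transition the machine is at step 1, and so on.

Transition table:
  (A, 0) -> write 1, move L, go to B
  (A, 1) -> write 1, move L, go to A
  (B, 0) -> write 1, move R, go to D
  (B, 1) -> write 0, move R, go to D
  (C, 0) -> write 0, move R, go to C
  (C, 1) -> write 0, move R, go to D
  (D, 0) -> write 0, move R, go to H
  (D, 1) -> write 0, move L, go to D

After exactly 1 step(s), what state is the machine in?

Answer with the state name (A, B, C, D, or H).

Step 1: in state A at pos 0, read 0 -> (A,0)->write 1,move L,goto B. Now: state=B, head=-1, tape[-2..1]=0010 (head:  ^)

Answer: B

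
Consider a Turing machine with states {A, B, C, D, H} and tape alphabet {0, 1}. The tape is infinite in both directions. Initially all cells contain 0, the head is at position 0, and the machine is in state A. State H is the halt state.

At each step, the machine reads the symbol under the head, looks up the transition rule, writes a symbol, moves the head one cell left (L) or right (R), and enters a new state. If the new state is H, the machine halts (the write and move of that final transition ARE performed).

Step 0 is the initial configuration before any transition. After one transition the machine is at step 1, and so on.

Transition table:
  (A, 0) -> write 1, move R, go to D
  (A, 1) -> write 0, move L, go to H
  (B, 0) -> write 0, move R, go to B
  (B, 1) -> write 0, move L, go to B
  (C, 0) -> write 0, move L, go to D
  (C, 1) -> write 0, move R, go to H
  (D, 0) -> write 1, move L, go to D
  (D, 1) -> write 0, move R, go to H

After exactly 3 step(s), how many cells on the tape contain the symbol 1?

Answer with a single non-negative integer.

Step 1: in state A at pos 0, read 0 -> (A,0)->write 1,move R,goto D. Now: state=D, head=1, tape[-1..2]=0100 (head:   ^)
Step 2: in state D at pos 1, read 0 -> (D,0)->write 1,move L,goto D. Now: state=D, head=0, tape[-1..2]=0110 (head:  ^)
Step 3: in state D at pos 0, read 1 -> (D,1)->write 0,move R,goto H. Now: state=H, head=1, tape[-1..2]=0010 (head:   ^)
Cells containing 1 after step 3: {1} -> 1 cell(s)

Answer: 1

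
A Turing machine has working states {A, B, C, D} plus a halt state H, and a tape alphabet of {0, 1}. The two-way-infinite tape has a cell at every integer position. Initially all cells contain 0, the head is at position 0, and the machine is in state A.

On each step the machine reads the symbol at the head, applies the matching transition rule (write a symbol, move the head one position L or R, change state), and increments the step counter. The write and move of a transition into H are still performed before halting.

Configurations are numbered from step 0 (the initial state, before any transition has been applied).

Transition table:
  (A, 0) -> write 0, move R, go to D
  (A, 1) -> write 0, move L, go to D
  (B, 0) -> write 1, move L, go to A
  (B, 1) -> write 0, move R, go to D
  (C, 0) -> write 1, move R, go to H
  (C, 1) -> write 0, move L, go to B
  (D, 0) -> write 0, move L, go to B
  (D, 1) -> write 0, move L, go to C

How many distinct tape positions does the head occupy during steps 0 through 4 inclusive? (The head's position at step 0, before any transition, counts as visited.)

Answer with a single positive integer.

Step 1: in state A at pos 0, read 0 -> (A,0)->write 0,move R,goto D. Now: state=D, head=1, tape[-1..2]=0000 (head:   ^)
Step 2: in state D at pos 1, read 0 -> (D,0)->write 0,move L,goto B. Now: state=B, head=0, tape[-1..2]=0000 (head:  ^)
Step 3: in state B at pos 0, read 0 -> (B,0)->write 1,move L,goto A. Now: state=A, head=-1, tape[-2..2]=00100 (head:  ^)
Step 4: in state A at pos -1, read 0 -> (A,0)->write 0,move R,goto D. Now: state=D, head=0, tape[-2..2]=00100 (head:   ^)
Head positions at steps 0..4: starting at 0, distinct positions visited = {-1, 0, 1} -> 3 position(s)

Answer: 3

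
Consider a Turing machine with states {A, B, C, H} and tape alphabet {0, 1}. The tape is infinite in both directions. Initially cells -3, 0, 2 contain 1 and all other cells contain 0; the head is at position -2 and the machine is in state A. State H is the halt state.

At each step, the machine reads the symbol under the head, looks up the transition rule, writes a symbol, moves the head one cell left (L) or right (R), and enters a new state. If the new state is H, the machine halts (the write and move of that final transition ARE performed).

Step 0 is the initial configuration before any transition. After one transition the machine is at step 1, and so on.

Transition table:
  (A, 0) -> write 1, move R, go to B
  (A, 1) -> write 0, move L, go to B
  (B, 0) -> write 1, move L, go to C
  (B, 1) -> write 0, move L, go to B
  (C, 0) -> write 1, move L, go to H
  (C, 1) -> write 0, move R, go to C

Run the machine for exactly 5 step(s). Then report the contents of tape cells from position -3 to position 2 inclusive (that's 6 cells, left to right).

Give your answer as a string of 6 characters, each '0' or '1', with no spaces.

Answer: 100001

Derivation:
Step 1: in state A at pos -2, read 0 -> (A,0)->write 1,move R,goto B. Now: state=B, head=-1, tape[-4..3]=01101010 (head:    ^)
Step 2: in state B at pos -1, read 0 -> (B,0)->write 1,move L,goto C. Now: state=C, head=-2, tape[-4..3]=01111010 (head:   ^)
Step 3: in state C at pos -2, read 1 -> (C,1)->write 0,move R,goto C. Now: state=C, head=-1, tape[-4..3]=01011010 (head:    ^)
Step 4: in state C at pos -1, read 1 -> (C,1)->write 0,move R,goto C. Now: state=C, head=0, tape[-4..3]=01001010 (head:     ^)
Step 5: in state C at pos 0, read 1 -> (C,1)->write 0,move R,goto C. Now: state=C, head=1, tape[-4..3]=01000010 (head:      ^)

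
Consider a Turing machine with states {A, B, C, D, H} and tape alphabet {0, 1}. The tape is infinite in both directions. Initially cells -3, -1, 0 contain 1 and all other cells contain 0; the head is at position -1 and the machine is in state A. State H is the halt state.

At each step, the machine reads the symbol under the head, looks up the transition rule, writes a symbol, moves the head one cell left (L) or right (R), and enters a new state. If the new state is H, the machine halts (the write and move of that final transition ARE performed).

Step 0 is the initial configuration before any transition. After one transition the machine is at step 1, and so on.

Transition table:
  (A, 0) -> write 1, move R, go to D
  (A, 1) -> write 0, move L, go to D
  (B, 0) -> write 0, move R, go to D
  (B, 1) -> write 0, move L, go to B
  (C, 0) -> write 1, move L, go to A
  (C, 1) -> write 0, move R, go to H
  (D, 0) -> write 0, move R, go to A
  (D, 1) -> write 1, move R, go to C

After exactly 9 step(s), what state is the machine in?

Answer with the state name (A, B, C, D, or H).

Answer: D

Derivation:
Step 1: in state A at pos -1, read 1 -> (A,1)->write 0,move L,goto D. Now: state=D, head=-2, tape[-4..1]=010010 (head:   ^)
Step 2: in state D at pos -2, read 0 -> (D,0)->write 0,move R,goto A. Now: state=A, head=-1, tape[-4..1]=010010 (head:    ^)
Step 3: in state A at pos -1, read 0 -> (A,0)->write 1,move R,goto D. Now: state=D, head=0, tape[-4..1]=010110 (head:     ^)
Step 4: in state D at pos 0, read 1 -> (D,1)->write 1,move R,goto C. Now: state=C, head=1, tape[-4..2]=0101100 (head:      ^)
Step 5: in state C at pos 1, read 0 -> (C,0)->write 1,move L,goto A. Now: state=A, head=0, tape[-4..2]=0101110 (head:     ^)
Step 6: in state A at pos 0, read 1 -> (A,1)->write 0,move L,goto D. Now: state=D, head=-1, tape[-4..2]=0101010 (head:    ^)
Step 7: in state D at pos -1, read 1 -> (D,1)->write 1,move R,goto C. Now: state=C, head=0, tape[-4..2]=0101010 (head:     ^)
Step 8: in state C at pos 0, read 0 -> (C,0)->write 1,move L,goto A. Now: state=A, head=-1, tape[-4..2]=0101110 (head:    ^)
Step 9: in state A at pos -1, read 1 -> (A,1)->write 0,move L,goto D. Now: state=D, head=-2, tape[-4..2]=0100110 (head:   ^)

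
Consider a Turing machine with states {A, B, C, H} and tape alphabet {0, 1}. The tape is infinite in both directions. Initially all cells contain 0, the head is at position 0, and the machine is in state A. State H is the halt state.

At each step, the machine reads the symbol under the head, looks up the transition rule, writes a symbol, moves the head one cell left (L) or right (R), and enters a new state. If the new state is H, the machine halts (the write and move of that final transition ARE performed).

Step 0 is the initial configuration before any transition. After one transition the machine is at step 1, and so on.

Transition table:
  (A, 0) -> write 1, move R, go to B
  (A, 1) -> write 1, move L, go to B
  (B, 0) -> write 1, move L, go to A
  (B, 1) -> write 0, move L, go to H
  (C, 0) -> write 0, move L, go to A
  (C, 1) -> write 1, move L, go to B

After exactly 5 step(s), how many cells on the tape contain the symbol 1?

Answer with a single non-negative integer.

Step 1: in state A at pos 0, read 0 -> (A,0)->write 1,move R,goto B. Now: state=B, head=1, tape[-1..2]=0100 (head:   ^)
Step 2: in state B at pos 1, read 0 -> (B,0)->write 1,move L,goto A. Now: state=A, head=0, tape[-1..2]=0110 (head:  ^)
Step 3: in state A at pos 0, read 1 -> (A,1)->write 1,move L,goto B. Now: state=B, head=-1, tape[-2..2]=00110 (head:  ^)
Step 4: in state B at pos -1, read 0 -> (B,0)->write 1,move L,goto A. Now: state=A, head=-2, tape[-3..2]=001110 (head:  ^)
Step 5: in state A at pos -2, read 0 -> (A,0)->write 1,move R,goto B. Now: state=B, head=-1, tape[-3..2]=011110 (head:   ^)
Cells containing 1 after step 5: {-2, -1, 0, 1} -> 4 cell(s)

Answer: 4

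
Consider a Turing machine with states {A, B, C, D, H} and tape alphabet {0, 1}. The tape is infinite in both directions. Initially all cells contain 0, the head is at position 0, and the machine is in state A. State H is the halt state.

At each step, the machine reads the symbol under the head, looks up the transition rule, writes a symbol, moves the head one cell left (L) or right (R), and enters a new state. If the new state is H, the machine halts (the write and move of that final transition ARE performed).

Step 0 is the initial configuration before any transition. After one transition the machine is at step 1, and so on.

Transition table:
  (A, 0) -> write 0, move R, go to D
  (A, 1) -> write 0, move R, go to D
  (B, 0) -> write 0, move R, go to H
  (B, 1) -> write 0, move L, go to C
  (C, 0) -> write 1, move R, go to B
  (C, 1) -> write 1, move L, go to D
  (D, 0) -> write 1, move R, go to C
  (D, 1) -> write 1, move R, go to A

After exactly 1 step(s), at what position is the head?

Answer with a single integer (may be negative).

Step 1: in state A at pos 0, read 0 -> (A,0)->write 0,move R,goto D. Now: state=D, head=1, tape[-1..2]=0000 (head:   ^)

Answer: 1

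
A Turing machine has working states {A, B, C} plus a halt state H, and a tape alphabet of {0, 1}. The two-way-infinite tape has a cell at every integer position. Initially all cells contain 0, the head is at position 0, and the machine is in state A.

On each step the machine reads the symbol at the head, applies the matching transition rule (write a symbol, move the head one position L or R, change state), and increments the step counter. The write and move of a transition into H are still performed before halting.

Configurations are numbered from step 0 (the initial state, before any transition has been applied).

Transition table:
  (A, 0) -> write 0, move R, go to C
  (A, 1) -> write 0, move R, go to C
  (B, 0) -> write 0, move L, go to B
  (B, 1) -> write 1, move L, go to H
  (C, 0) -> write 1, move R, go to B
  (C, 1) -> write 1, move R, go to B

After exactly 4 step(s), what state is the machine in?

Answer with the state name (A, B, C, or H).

Answer: H

Derivation:
Step 1: in state A at pos 0, read 0 -> (A,0)->write 0,move R,goto C. Now: state=C, head=1, tape[-1..2]=0000 (head:   ^)
Step 2: in state C at pos 1, read 0 -> (C,0)->write 1,move R,goto B. Now: state=B, head=2, tape[-1..3]=00100 (head:    ^)
Step 3: in state B at pos 2, read 0 -> (B,0)->write 0,move L,goto B. Now: state=B, head=1, tape[-1..3]=00100 (head:   ^)
Step 4: in state B at pos 1, read 1 -> (B,1)->write 1,move L,goto H. Now: state=H, head=0, tape[-1..3]=00100 (head:  ^)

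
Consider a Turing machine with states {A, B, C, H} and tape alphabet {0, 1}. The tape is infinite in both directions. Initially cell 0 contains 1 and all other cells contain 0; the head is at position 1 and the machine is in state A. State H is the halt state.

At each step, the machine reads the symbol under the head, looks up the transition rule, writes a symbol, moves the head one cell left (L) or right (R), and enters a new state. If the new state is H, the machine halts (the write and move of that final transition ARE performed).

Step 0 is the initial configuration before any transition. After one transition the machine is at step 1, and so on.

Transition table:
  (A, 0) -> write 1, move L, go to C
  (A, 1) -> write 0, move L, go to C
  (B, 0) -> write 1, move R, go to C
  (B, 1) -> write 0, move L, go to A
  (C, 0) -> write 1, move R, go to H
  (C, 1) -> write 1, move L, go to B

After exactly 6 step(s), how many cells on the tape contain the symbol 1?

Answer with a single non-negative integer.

Answer: 3

Derivation:
Step 1: in state A at pos 1, read 0 -> (A,0)->write 1,move L,goto C. Now: state=C, head=0, tape[-1..2]=0110 (head:  ^)
Step 2: in state C at pos 0, read 1 -> (C,1)->write 1,move L,goto B. Now: state=B, head=-1, tape[-2..2]=00110 (head:  ^)
Step 3: in state B at pos -1, read 0 -> (B,0)->write 1,move R,goto C. Now: state=C, head=0, tape[-2..2]=01110 (head:   ^)
Step 4: in state C at pos 0, read 1 -> (C,1)->write 1,move L,goto B. Now: state=B, head=-1, tape[-2..2]=01110 (head:  ^)
Step 5: in state B at pos -1, read 1 -> (B,1)->write 0,move L,goto A. Now: state=A, head=-2, tape[-3..2]=000110 (head:  ^)
Step 6: in state A at pos -2, read 0 -> (A,0)->write 1,move L,goto C. Now: state=C, head=-3, tape[-4..2]=0010110 (head:  ^)
Cells containing 1 after step 6: {-2, 0, 1} -> 3 cell(s)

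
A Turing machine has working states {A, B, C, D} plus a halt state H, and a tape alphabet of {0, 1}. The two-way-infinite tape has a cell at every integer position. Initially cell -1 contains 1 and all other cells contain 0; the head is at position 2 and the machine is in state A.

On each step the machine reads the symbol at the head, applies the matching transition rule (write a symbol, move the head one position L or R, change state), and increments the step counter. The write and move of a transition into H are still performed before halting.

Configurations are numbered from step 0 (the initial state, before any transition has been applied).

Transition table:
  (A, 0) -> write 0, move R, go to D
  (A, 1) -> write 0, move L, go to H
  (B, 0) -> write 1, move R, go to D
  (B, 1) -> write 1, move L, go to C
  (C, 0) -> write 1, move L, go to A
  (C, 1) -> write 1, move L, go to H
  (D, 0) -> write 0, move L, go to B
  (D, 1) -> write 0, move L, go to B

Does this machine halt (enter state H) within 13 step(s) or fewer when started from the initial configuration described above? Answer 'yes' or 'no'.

Answer: yes

Derivation:
Step 1: in state A at pos 2, read 0 -> (A,0)->write 0,move R,goto D. Now: state=D, head=3, tape[-2..4]=0100000 (head:      ^)
Step 2: in state D at pos 3, read 0 -> (D,0)->write 0,move L,goto B. Now: state=B, head=2, tape[-2..4]=0100000 (head:     ^)
Step 3: in state B at pos 2, read 0 -> (B,0)->write 1,move R,goto D. Now: state=D, head=3, tape[-2..4]=0100100 (head:      ^)
Step 4: in state D at pos 3, read 0 -> (D,0)->write 0,move L,goto B. Now: state=B, head=2, tape[-2..4]=0100100 (head:     ^)
Step 5: in state B at pos 2, read 1 -> (B,1)->write 1,move L,goto C. Now: state=C, head=1, tape[-2..4]=0100100 (head:    ^)
Step 6: in state C at pos 1, read 0 -> (C,0)->write 1,move L,goto A. Now: state=A, head=0, tape[-2..4]=0101100 (head:   ^)
Step 7: in state A at pos 0, read 0 -> (A,0)->write 0,move R,goto D. Now: state=D, head=1, tape[-2..4]=0101100 (head:    ^)
Step 8: in state D at pos 1, read 1 -> (D,1)->write 0,move L,goto B. Now: state=B, head=0, tape[-2..4]=0100100 (head:   ^)
Step 9: in state B at pos 0, read 0 -> (B,0)->write 1,move R,goto D. Now: state=D, head=1, tape[-2..4]=0110100 (head:    ^)
Step 10: in state D at pos 1, read 0 -> (D,0)->write 0,move L,goto B. Now: state=B, head=0, tape[-2..4]=0110100 (head:   ^)
Step 11: in state B at pos 0, read 1 -> (B,1)->write 1,move L,goto C. Now: state=C, head=-1, tape[-2..4]=0110100 (head:  ^)
Step 12: in state C at pos -1, read 1 -> (C,1)->write 1,move L,goto H. Now: state=H, head=-2, tape[-3..4]=00110100 (head:  ^)
State H reached at step 12; 12 <= 13 -> yes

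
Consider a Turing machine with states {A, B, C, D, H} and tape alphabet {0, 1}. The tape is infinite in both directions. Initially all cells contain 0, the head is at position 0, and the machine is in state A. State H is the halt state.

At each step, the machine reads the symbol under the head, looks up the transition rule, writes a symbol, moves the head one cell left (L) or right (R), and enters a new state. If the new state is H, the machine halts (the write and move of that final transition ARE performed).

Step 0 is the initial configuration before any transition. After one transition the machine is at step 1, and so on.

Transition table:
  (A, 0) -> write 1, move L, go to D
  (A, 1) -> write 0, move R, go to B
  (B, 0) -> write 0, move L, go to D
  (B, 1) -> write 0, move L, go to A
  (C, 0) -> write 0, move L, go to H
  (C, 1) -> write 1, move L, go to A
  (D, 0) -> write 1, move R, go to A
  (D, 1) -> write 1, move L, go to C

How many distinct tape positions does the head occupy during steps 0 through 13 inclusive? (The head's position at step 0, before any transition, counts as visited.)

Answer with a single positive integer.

Answer: 5

Derivation:
Step 1: in state A at pos 0, read 0 -> (A,0)->write 1,move L,goto D. Now: state=D, head=-1, tape[-2..1]=0010 (head:  ^)
Step 2: in state D at pos -1, read 0 -> (D,0)->write 1,move R,goto A. Now: state=A, head=0, tape[-2..1]=0110 (head:   ^)
Step 3: in state A at pos 0, read 1 -> (A,1)->write 0,move R,goto B. Now: state=B, head=1, tape[-2..2]=01000 (head:    ^)
Step 4: in state B at pos 1, read 0 -> (B,0)->write 0,move L,goto D. Now: state=D, head=0, tape[-2..2]=01000 (head:   ^)
Step 5: in state D at pos 0, read 0 -> (D,0)->write 1,move R,goto A. Now: state=A, head=1, tape[-2..2]=01100 (head:    ^)
Step 6: in state A at pos 1, read 0 -> (A,0)->write 1,move L,goto D. Now: state=D, head=0, tape[-2..2]=01110 (head:   ^)
Step 7: in state D at pos 0, read 1 -> (D,1)->write 1,move L,goto C. Now: state=C, head=-1, tape[-2..2]=01110 (head:  ^)
Step 8: in state C at pos -1, read 1 -> (C,1)->write 1,move L,goto A. Now: state=A, head=-2, tape[-3..2]=001110 (head:  ^)
Step 9: in state A at pos -2, read 0 -> (A,0)->write 1,move L,goto D. Now: state=D, head=-3, tape[-4..2]=0011110 (head:  ^)
Step 10: in state D at pos -3, read 0 -> (D,0)->write 1,move R,goto A. Now: state=A, head=-2, tape[-4..2]=0111110 (head:   ^)
Step 11: in state A at pos -2, read 1 -> (A,1)->write 0,move R,goto B. Now: state=B, head=-1, tape[-4..2]=0101110 (head:    ^)
Step 12: in state B at pos -1, read 1 -> (B,1)->write 0,move L,goto A. Now: state=A, head=-2, tape[-4..2]=0100110 (head:   ^)
Step 13: in state A at pos -2, read 0 -> (A,0)->write 1,move L,goto D. Now: state=D, head=-3, tape[-4..2]=0110110 (head:  ^)
Head positions at steps 0..13: starting at 0, distinct positions visited = {-3, -2, -1, 0, 1} -> 5 position(s)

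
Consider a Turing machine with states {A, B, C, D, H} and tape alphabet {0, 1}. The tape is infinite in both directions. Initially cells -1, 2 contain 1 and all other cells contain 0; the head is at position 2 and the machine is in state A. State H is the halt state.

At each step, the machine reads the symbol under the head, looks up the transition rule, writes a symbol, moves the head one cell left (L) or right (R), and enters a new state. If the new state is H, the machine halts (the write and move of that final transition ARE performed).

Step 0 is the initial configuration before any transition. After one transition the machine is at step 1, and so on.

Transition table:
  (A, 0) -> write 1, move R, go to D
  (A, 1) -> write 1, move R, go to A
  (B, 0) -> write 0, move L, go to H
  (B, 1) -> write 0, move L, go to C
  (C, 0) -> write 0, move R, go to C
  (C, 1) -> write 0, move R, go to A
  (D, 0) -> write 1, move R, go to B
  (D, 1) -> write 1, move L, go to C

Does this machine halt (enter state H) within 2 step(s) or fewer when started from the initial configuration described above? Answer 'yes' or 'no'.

Step 1: in state A at pos 2, read 1 -> (A,1)->write 1,move R,goto A. Now: state=A, head=3, tape[-2..4]=0100100 (head:      ^)
Step 2: in state A at pos 3, read 0 -> (A,0)->write 1,move R,goto D. Now: state=D, head=4, tape[-2..5]=01001100 (head:       ^)
After 2 step(s): state = D (not H) -> not halted within 2 -> no

Answer: no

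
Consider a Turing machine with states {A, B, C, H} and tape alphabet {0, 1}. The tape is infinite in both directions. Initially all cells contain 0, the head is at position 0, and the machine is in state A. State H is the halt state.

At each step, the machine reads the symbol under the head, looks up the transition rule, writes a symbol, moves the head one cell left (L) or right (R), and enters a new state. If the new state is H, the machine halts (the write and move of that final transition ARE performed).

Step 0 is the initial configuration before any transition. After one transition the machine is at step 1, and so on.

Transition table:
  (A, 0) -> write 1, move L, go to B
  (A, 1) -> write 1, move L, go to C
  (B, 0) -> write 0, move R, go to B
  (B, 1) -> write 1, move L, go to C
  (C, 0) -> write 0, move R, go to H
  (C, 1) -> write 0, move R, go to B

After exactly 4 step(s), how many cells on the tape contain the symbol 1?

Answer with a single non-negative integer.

Step 1: in state A at pos 0, read 0 -> (A,0)->write 1,move L,goto B. Now: state=B, head=-1, tape[-2..1]=0010 (head:  ^)
Step 2: in state B at pos -1, read 0 -> (B,0)->write 0,move R,goto B. Now: state=B, head=0, tape[-2..1]=0010 (head:   ^)
Step 3: in state B at pos 0, read 1 -> (B,1)->write 1,move L,goto C. Now: state=C, head=-1, tape[-2..1]=0010 (head:  ^)
Step 4: in state C at pos -1, read 0 -> (C,0)->write 0,move R,goto H. Now: state=H, head=0, tape[-2..1]=0010 (head:   ^)
Cells containing 1 after step 4: {0} -> 1 cell(s)

Answer: 1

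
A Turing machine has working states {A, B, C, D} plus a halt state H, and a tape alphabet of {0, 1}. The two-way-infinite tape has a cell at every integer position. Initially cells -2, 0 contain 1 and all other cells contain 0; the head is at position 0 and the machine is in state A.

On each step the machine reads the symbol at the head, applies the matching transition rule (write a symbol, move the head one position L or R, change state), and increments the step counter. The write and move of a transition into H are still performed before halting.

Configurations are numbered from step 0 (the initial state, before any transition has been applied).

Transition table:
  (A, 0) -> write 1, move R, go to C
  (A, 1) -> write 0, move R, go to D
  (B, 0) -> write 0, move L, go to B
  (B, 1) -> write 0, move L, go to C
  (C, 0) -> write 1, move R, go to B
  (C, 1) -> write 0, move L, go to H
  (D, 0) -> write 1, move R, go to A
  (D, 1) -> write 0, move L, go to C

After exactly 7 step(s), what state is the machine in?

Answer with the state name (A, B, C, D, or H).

Step 1: in state A at pos 0, read 1 -> (A,1)->write 0,move R,goto D. Now: state=D, head=1, tape[-3..2]=010000 (head:     ^)
Step 2: in state D at pos 1, read 0 -> (D,0)->write 1,move R,goto A. Now: state=A, head=2, tape[-3..3]=0100100 (head:      ^)
Step 3: in state A at pos 2, read 0 -> (A,0)->write 1,move R,goto C. Now: state=C, head=3, tape[-3..4]=01001100 (head:       ^)
Step 4: in state C at pos 3, read 0 -> (C,0)->write 1,move R,goto B. Now: state=B, head=4, tape[-3..5]=010011100 (head:        ^)
Step 5: in state B at pos 4, read 0 -> (B,0)->write 0,move L,goto B. Now: state=B, head=3, tape[-3..5]=010011100 (head:       ^)
Step 6: in state B at pos 3, read 1 -> (B,1)->write 0,move L,goto C. Now: state=C, head=2, tape[-3..5]=010011000 (head:      ^)
Step 7: in state C at pos 2, read 1 -> (C,1)->write 0,move L,goto H. Now: state=H, head=1, tape[-3..5]=010010000 (head:     ^)

Answer: H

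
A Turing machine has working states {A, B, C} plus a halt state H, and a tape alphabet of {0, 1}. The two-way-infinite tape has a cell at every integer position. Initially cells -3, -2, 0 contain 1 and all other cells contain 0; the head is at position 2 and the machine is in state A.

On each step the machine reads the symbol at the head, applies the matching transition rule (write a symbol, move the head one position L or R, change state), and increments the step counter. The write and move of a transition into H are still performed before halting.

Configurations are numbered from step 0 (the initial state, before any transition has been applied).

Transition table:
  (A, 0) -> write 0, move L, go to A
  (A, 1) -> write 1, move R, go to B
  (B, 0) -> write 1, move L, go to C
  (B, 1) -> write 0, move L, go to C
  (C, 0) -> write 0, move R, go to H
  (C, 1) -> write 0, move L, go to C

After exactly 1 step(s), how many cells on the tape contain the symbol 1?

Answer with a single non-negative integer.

Answer: 3

Derivation:
Step 1: in state A at pos 2, read 0 -> (A,0)->write 0,move L,goto A. Now: state=A, head=1, tape[-4..3]=01101000 (head:      ^)
Cells containing 1 after step 1: {-3, -2, 0} -> 3 cell(s)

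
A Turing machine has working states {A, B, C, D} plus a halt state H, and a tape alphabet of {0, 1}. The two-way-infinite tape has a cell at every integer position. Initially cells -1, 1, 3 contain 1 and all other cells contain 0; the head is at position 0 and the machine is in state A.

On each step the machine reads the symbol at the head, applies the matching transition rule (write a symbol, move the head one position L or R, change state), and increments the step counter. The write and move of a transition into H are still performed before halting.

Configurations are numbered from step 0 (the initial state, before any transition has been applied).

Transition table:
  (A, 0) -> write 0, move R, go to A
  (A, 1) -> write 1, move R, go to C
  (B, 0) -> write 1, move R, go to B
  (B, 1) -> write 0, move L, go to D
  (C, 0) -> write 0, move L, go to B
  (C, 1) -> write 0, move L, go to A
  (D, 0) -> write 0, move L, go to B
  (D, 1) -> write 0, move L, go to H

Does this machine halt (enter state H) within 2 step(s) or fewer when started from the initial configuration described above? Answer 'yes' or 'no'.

Answer: no

Derivation:
Step 1: in state A at pos 0, read 0 -> (A,0)->write 0,move R,goto A. Now: state=A, head=1, tape[-2..4]=0101010 (head:    ^)
Step 2: in state A at pos 1, read 1 -> (A,1)->write 1,move R,goto C. Now: state=C, head=2, tape[-2..4]=0101010 (head:     ^)
After 2 step(s): state = C (not H) -> not halted within 2 -> no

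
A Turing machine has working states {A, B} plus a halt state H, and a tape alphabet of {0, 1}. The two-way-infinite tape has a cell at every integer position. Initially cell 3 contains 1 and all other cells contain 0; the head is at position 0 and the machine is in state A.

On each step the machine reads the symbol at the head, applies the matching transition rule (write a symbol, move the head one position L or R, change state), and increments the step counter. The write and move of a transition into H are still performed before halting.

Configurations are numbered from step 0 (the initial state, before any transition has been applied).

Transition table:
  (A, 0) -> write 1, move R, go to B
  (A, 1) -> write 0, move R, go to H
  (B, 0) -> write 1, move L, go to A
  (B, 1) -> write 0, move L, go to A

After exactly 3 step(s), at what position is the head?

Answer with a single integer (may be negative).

Step 1: in state A at pos 0, read 0 -> (A,0)->write 1,move R,goto B. Now: state=B, head=1, tape[-1..4]=010010 (head:   ^)
Step 2: in state B at pos 1, read 0 -> (B,0)->write 1,move L,goto A. Now: state=A, head=0, tape[-1..4]=011010 (head:  ^)
Step 3: in state A at pos 0, read 1 -> (A,1)->write 0,move R,goto H. Now: state=H, head=1, tape[-1..4]=001010 (head:   ^)

Answer: 1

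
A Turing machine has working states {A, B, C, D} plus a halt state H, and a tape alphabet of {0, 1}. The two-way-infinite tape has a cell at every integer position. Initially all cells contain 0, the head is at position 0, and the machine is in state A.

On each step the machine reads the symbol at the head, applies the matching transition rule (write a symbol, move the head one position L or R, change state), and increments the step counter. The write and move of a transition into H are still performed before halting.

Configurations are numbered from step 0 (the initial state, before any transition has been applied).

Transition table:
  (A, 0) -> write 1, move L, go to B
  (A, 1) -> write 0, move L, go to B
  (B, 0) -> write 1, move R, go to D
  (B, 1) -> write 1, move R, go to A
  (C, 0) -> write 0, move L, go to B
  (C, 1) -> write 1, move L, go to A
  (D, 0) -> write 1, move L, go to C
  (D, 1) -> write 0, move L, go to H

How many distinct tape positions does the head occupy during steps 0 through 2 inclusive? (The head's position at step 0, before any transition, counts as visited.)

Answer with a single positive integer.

Step 1: in state A at pos 0, read 0 -> (A,0)->write 1,move L,goto B. Now: state=B, head=-1, tape[-2..1]=0010 (head:  ^)
Step 2: in state B at pos -1, read 0 -> (B,0)->write 1,move R,goto D. Now: state=D, head=0, tape[-2..1]=0110 (head:   ^)
Head positions at steps 0..2: starting at 0, distinct positions visited = {-1, 0} -> 2 position(s)

Answer: 2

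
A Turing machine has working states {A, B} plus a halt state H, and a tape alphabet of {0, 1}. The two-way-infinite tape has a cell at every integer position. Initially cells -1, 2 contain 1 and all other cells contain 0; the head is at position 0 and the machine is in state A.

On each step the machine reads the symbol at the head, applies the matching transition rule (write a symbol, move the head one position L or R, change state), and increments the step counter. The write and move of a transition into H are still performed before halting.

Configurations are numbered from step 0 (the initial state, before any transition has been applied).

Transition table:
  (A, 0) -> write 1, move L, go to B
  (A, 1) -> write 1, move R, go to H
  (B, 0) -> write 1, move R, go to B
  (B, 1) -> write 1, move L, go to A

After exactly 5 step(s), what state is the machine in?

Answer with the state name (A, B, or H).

Step 1: in state A at pos 0, read 0 -> (A,0)->write 1,move L,goto B. Now: state=B, head=-1, tape[-2..3]=011010 (head:  ^)
Step 2: in state B at pos -1, read 1 -> (B,1)->write 1,move L,goto A. Now: state=A, head=-2, tape[-3..3]=0011010 (head:  ^)
Step 3: in state A at pos -2, read 0 -> (A,0)->write 1,move L,goto B. Now: state=B, head=-3, tape[-4..3]=00111010 (head:  ^)
Step 4: in state B at pos -3, read 0 -> (B,0)->write 1,move R,goto B. Now: state=B, head=-2, tape[-4..3]=01111010 (head:   ^)
Step 5: in state B at pos -2, read 1 -> (B,1)->write 1,move L,goto A. Now: state=A, head=-3, tape[-4..3]=01111010 (head:  ^)

Answer: A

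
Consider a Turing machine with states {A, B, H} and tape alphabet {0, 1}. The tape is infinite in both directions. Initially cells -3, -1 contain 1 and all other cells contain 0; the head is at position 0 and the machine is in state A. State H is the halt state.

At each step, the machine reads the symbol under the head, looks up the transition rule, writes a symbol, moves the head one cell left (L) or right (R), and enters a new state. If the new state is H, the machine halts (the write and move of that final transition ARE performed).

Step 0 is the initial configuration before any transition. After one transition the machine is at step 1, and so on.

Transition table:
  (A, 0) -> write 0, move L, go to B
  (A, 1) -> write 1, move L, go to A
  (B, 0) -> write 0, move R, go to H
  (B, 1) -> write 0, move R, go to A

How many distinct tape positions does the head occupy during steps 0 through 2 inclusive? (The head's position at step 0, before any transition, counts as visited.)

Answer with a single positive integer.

Answer: 2

Derivation:
Step 1: in state A at pos 0, read 0 -> (A,0)->write 0,move L,goto B. Now: state=B, head=-1, tape[-4..1]=010100 (head:    ^)
Step 2: in state B at pos -1, read 1 -> (B,1)->write 0,move R,goto A. Now: state=A, head=0, tape[-4..1]=010000 (head:     ^)
Head positions at steps 0..2: starting at 0, distinct positions visited = {-1, 0} -> 2 position(s)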